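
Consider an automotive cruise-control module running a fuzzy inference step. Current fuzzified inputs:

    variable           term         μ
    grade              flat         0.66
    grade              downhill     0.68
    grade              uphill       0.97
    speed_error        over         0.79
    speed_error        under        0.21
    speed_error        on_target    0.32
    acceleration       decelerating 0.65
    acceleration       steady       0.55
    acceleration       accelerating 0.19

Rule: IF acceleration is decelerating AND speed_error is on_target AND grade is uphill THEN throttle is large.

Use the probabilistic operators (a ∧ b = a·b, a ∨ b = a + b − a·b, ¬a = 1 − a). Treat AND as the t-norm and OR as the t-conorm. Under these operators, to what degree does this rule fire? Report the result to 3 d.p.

0.202

firing strength: decelerating=0.65, on_target=0.32, uphill=0.97; AND[a·b] → w = 0.2018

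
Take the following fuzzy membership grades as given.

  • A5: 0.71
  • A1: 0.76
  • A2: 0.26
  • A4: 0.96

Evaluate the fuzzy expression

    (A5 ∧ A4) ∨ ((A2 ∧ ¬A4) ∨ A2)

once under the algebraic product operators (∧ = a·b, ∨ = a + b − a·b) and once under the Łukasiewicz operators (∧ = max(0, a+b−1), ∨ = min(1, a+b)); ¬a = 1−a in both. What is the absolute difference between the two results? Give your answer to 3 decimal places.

Under algebraic product:
  A5 ∧ A4 = a·b on (0.7100, 0.9600) = 0.6816
  ¬A4 = 1 − 0.9600 = 0.0400
  A2 ∧ ¬A4 = a·b on (0.2600, 0.0400) = 0.0104
  (A2 ∧ ¬A4) ∨ A2 = a + b − a·b on (0.0104, 0.2600) = 0.2677
  (A5 ∧ A4) ∨ ((A2 ∧ ¬A4) ∨ A2) = a + b − a·b on (0.6816, 0.2677) = 0.7668
  → value = 0.7668
Under Łukasiewicz:
  A5 ∧ A4 = max(0, a+b−1) on (0.71, 0.96) = 0.67
  ¬A4 = 1 − 0.96 = 0.04
  A2 ∧ ¬A4 = max(0, a+b−1) on (0.26, 0.04) = 0.00
  (A2 ∧ ¬A4) ∨ A2 = min(1, a+b) on (0.00, 0.26) = 0.26
  (A5 ∧ A4) ∨ ((A2 ∧ ¬A4) ∨ A2) = min(1, a+b) on (0.67, 0.26) = 0.93
  → value = 0.9300
|0.7668 − 0.9300| = 0.163

0.163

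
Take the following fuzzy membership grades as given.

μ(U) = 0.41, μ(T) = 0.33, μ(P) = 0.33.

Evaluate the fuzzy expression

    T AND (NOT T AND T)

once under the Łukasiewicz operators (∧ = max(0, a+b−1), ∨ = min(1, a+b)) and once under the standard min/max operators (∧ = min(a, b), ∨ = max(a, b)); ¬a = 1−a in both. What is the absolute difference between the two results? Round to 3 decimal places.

Under Łukasiewicz:
  NOT T = 1 − 0.33 = 0.67
  NOT T AND T = max(0, a+b−1) on (0.67, 0.33) = 0.00
  T AND (NOT T AND T) = max(0, a+b−1) on (0.33, 0.00) = 0.00
  → value = 0.0000
Under standard min/max:
  NOT T = 1 − 0.33 = 0.67
  NOT T AND T = min(a, b) on (0.67, 0.33) = 0.33
  T AND (NOT T AND T) = min(a, b) on (0.33, 0.33) = 0.33
  → value = 0.3300
|0.0000 − 0.3300| = 0.330

0.330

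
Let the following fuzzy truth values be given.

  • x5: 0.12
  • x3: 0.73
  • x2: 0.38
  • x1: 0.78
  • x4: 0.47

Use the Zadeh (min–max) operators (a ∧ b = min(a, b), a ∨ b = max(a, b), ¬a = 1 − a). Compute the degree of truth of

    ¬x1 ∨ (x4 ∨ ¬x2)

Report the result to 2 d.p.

0.62

¬x1 = 1 − 0.78 = 0.22
¬x2 = 1 − 0.38 = 0.62
x4 ∨ ¬x2 = max(a, b) on (0.47, 0.62) = 0.62
¬x1 ∨ (x4 ∨ ¬x2) = max(a, b) on (0.22, 0.62) = 0.62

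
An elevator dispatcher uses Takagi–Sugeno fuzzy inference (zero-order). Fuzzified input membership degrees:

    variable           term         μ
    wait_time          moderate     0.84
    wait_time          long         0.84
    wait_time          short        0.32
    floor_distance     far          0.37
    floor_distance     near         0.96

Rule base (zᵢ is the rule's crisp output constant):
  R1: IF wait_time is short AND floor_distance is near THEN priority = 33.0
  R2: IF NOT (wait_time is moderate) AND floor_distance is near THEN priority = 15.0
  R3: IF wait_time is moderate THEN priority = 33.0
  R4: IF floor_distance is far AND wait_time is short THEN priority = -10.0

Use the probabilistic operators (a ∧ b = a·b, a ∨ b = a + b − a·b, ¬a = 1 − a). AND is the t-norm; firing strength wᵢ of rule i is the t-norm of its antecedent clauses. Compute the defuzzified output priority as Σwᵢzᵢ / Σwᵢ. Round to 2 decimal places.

27.46

R1 (z=33.0): short=0.32, near=0.96; AND[a·b] → w = 0.3072
R2 (z=15.0): ¬moderate=1−0.84=0.16, near=0.96; AND[a·b] → w = 0.1536
R3 (z=33.0): moderate=0.84 → w = 0.8400
R4 (z=-10.0): far=0.37, short=0.32; AND[a·b] → w = 0.1184
Weighted average = (0.3072·33.0 + 0.1536·15.0 + 0.8400·33.0 + 0.1184·-10.0) / (0.3072 + 0.1536 + 0.8400 + 0.1184)
  = 38.9776 / 1.4192 = 27.46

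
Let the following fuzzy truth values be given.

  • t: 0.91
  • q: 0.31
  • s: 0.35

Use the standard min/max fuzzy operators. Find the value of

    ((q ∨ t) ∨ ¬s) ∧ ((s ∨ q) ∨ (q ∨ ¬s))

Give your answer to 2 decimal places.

0.65

q ∨ t = max(a, b) on (0.31, 0.91) = 0.91
¬s = 1 − 0.35 = 0.65
(q ∨ t) ∨ ¬s = max(a, b) on (0.91, 0.65) = 0.91
s ∨ q = max(a, b) on (0.35, 0.31) = 0.35
¬s = 1 − 0.35 = 0.65
q ∨ ¬s = max(a, b) on (0.31, 0.65) = 0.65
(s ∨ q) ∨ (q ∨ ¬s) = max(a, b) on (0.35, 0.65) = 0.65
((q ∨ t) ∨ ¬s) ∧ ((s ∨ q) ∨ (q ∨ ¬s)) = min(a, b) on (0.91, 0.65) = 0.65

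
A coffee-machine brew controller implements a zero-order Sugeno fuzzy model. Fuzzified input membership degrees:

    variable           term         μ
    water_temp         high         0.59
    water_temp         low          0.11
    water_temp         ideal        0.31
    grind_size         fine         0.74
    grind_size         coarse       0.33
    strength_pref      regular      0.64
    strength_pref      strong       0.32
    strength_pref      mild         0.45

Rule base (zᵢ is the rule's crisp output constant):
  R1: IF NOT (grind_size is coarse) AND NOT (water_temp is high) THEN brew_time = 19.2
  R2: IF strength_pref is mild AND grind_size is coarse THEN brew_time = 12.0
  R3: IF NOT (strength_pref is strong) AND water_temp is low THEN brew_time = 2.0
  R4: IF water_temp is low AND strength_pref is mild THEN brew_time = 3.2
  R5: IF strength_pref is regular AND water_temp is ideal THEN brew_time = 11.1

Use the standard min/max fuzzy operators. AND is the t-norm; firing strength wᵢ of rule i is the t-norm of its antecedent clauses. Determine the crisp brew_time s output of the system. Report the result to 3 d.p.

12.476

R1 (z=19.2): ¬coarse=1−0.33=0.67, ¬high=1−0.59=0.41; AND[min(a, b)] → w = 0.41
R2 (z=12.0): mild=0.45, coarse=0.33; AND[min(a, b)] → w = 0.33
R3 (z=2.0): ¬strong=1−0.32=0.68, low=0.11; AND[min(a, b)] → w = 0.11
R4 (z=3.2): low=0.11, mild=0.45; AND[min(a, b)] → w = 0.11
R5 (z=11.1): regular=0.64, ideal=0.31; AND[min(a, b)] → w = 0.31
Weighted average = (0.41·19.2 + 0.33·12.0 + 0.11·2.0 + 0.11·3.2 + 0.31·11.1) / (0.41 + 0.33 + 0.11 + 0.11 + 0.31)
  = 15.8450 / 1.2700 = 12.476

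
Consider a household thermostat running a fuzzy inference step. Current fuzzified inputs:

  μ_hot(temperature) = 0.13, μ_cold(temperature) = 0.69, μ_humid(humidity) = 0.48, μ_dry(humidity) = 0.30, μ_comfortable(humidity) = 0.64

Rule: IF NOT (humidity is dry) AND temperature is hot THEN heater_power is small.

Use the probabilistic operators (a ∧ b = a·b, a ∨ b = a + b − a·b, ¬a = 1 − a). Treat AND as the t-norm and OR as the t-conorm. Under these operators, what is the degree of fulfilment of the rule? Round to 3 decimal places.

firing strength: ¬dry=1−0.30=0.70, hot=0.13; AND[a·b] → w = 0.0910

0.091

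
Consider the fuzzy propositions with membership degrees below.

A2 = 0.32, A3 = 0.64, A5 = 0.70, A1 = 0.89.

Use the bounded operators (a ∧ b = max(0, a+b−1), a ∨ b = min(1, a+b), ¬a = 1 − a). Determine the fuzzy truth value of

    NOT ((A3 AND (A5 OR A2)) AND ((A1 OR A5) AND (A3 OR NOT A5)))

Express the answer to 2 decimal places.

A5 OR A2 = min(1, a+b) on (0.70, 0.32) = 1.00
A3 AND (A5 OR A2) = max(0, a+b−1) on (0.64, 1.00) = 0.64
A1 OR A5 = min(1, a+b) on (0.89, 0.70) = 1.00
NOT A5 = 1 − 0.70 = 0.30
A3 OR NOT A5 = min(1, a+b) on (0.64, 0.30) = 0.94
(A1 OR A5) AND (A3 OR NOT A5) = max(0, a+b−1) on (1.00, 0.94) = 0.94
(A3 AND (A5 OR A2)) AND ((A1 OR A5) AND (A3 OR NOT A5)) = max(0, a+b−1) on (0.64, 0.94) = 0.58
NOT ((A3 AND (A5 OR A2)) AND ((A1 OR A5) AND (A3 OR NOT A5))) = 1 − 0.58 = 0.42

0.42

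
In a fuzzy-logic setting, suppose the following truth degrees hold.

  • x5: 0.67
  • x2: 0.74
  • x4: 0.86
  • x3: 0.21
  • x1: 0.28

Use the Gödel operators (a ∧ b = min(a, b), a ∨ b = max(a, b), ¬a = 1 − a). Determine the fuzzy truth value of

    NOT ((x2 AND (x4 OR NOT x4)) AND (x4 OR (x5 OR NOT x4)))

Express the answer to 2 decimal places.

0.26

NOT x4 = 1 − 0.86 = 0.14
x4 OR NOT x4 = max(a, b) on (0.86, 0.14) = 0.86
x2 AND (x4 OR NOT x4) = min(a, b) on (0.74, 0.86) = 0.74
NOT x4 = 1 − 0.86 = 0.14
x5 OR NOT x4 = max(a, b) on (0.67, 0.14) = 0.67
x4 OR (x5 OR NOT x4) = max(a, b) on (0.86, 0.67) = 0.86
(x2 AND (x4 OR NOT x4)) AND (x4 OR (x5 OR NOT x4)) = min(a, b) on (0.74, 0.86) = 0.74
NOT ((x2 AND (x4 OR NOT x4)) AND (x4 OR (x5 OR NOT x4))) = 1 − 0.74 = 0.26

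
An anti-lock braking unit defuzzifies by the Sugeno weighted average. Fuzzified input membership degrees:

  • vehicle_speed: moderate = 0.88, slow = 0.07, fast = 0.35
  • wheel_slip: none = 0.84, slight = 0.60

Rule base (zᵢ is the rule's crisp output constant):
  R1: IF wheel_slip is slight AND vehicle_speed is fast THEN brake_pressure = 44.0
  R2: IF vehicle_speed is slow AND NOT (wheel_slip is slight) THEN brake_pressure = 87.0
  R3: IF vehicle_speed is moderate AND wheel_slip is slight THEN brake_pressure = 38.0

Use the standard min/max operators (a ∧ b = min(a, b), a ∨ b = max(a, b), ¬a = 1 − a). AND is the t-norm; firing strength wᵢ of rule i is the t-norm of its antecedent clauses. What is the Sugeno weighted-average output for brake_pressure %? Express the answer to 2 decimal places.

43.42

R1 (z=44.0): slight=0.60, fast=0.35; AND[min(a, b)] → w = 0.35
R2 (z=87.0): slow=0.07, ¬slight=1−0.60=0.40; AND[min(a, b)] → w = 0.07
R3 (z=38.0): moderate=0.88, slight=0.60; AND[min(a, b)] → w = 0.60
Weighted average = (0.35·44.0 + 0.07·87.0 + 0.60·38.0) / (0.35 + 0.07 + 0.60)
  = 44.2900 / 1.0200 = 43.42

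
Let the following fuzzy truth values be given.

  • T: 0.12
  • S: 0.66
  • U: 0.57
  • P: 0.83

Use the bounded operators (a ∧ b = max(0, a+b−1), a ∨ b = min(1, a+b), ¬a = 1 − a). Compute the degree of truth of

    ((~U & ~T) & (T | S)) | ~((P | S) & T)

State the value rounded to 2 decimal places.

0.97

~U = 1 − 0.57 = 0.43
~T = 1 − 0.12 = 0.88
~U & ~T = max(0, a+b−1) on (0.43, 0.88) = 0.31
T | S = min(1, a+b) on (0.12, 0.66) = 0.78
(~U & ~T) & (T | S) = max(0, a+b−1) on (0.31, 0.78) = 0.09
P | S = min(1, a+b) on (0.83, 0.66) = 1.00
(P | S) & T = max(0, a+b−1) on (1.00, 0.12) = 0.12
~((P | S) & T) = 1 − 0.12 = 0.88
((~U & ~T) & (T | S)) | ~((P | S) & T) = min(1, a+b) on (0.09, 0.88) = 0.97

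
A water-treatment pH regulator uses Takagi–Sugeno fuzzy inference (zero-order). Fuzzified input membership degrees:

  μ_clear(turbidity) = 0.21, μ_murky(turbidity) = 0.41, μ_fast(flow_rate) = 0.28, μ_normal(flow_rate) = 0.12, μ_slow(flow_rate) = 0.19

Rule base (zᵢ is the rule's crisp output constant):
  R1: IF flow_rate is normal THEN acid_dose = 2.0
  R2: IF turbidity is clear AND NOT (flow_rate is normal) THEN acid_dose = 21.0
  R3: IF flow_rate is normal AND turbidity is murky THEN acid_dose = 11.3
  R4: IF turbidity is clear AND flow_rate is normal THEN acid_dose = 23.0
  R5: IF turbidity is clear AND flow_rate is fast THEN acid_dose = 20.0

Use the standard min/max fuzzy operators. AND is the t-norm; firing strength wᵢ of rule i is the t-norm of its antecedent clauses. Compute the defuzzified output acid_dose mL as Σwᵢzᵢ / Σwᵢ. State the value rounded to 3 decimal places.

R1 (z=2.0): normal=0.12 → w = 0.12
R2 (z=21.0): clear=0.21, ¬normal=1−0.12=0.88; AND[min(a, b)] → w = 0.21
R3 (z=11.3): normal=0.12, murky=0.41; AND[min(a, b)] → w = 0.12
R4 (z=23.0): clear=0.21, normal=0.12; AND[min(a, b)] → w = 0.12
R5 (z=20.0): clear=0.21, fast=0.28; AND[min(a, b)] → w = 0.21
Weighted average = (0.12·2.0 + 0.21·21.0 + 0.12·11.3 + 0.12·23.0 + 0.21·20.0) / (0.12 + 0.21 + 0.12 + 0.12 + 0.21)
  = 12.9660 / 0.7800 = 16.623

16.623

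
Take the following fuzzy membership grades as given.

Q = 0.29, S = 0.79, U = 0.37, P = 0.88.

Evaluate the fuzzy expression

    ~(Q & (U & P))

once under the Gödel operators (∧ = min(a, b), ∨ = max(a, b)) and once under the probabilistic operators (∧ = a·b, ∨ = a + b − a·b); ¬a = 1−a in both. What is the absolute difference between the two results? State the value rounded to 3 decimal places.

0.196

Under Gödel:
  U & P = min(a, b) on (0.37, 0.88) = 0.37
  Q & (U & P) = min(a, b) on (0.29, 0.37) = 0.29
  ~(Q & (U & P)) = 1 − 0.29 = 0.71
  → value = 0.7100
Under probabilistic:
  U & P = a·b on (0.3700, 0.8800) = 0.3256
  Q & (U & P) = a·b on (0.2900, 0.3256) = 0.0944
  ~(Q & (U & P)) = 1 − 0.0944 = 0.9056
  → value = 0.9056
|0.7100 − 0.9056| = 0.196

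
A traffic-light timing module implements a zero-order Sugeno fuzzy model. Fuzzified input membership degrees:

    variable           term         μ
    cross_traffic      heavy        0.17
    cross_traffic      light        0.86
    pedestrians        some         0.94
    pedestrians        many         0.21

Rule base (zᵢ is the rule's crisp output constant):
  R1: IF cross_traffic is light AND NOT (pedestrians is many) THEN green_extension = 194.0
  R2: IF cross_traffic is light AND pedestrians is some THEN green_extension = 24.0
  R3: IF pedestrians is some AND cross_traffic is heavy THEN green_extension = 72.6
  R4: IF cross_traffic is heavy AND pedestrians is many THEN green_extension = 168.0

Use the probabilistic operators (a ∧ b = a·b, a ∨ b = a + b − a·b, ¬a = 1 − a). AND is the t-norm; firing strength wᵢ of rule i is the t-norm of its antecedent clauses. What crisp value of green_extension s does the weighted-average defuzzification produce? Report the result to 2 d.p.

100.28

R1 (z=194.0): light=0.86, ¬many=1−0.21=0.79; AND[a·b] → w = 0.6794
R2 (z=24.0): light=0.86, some=0.94; AND[a·b] → w = 0.8084
R3 (z=72.6): some=0.94, heavy=0.17; AND[a·b] → w = 0.1598
R4 (z=168.0): heavy=0.17, many=0.21; AND[a·b] → w = 0.0357
Weighted average = (0.6794·194.0 + 0.8084·24.0 + 0.1598·72.6 + 0.0357·168.0) / (0.6794 + 0.8084 + 0.1598 + 0.0357)
  = 168.8043 / 1.6833 = 100.28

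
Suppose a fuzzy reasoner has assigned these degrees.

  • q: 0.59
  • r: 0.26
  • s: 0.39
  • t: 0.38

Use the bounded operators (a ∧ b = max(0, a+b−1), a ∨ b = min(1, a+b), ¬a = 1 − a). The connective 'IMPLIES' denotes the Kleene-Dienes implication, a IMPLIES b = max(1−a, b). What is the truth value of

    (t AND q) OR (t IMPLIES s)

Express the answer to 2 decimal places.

0.62

t AND q = max(0, a+b−1) on (0.38, 0.59) = 0.00
t IMPLIES s  [Kleene-Dienes: max(1−a, b)] with a=0.38, b=0.39 → 0.62
(t AND q) OR (t IMPLIES s) = min(1, a+b) on (0.00, 0.62) = 0.62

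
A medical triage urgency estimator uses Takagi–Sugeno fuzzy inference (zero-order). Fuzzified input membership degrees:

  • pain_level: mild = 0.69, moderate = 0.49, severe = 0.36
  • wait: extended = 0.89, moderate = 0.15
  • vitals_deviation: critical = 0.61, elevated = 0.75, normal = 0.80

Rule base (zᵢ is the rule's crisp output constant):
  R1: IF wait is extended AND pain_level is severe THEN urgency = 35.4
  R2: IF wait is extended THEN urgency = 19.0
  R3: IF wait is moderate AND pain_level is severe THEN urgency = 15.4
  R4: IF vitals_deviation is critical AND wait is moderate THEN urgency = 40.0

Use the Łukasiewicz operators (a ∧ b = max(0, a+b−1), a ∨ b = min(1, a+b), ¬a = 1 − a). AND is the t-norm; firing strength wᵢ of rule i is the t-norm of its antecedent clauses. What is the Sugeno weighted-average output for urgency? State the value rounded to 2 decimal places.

R1 (z=35.4): extended=0.89, severe=0.36; AND[max(0, a+b−1)] → w = 0.25
R2 (z=19.0): extended=0.89 → w = 0.89
R3 (z=15.4): moderate=0.15, severe=0.36; AND[max(0, a+b−1)] → w = 0.00
R4 (z=40.0): critical=0.61, moderate=0.15; AND[max(0, a+b−1)] → w = 0.00
Weighted average = (0.25·35.4 + 0.89·19.0 + 0.00·15.4 + 0.00·40.0) / (0.25 + 0.89 + 0.00 + 0.00)
  = 25.7600 / 1.1400 = 22.60

22.60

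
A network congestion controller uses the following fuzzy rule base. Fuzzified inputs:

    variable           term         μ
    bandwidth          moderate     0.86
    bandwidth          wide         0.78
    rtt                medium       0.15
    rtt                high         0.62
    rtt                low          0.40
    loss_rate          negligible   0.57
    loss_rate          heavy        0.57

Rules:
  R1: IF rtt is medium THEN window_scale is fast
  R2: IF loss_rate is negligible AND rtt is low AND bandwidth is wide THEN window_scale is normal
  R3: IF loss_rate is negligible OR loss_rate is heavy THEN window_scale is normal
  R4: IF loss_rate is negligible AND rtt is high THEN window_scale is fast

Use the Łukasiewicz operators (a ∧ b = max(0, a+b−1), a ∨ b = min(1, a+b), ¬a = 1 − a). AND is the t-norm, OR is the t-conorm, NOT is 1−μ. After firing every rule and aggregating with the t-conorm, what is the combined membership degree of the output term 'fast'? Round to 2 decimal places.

0.34

R1: medium=0.15 → w = 0.15
R2: negligible=0.57, low=0.40, wide=0.78; AND[max(0, a+b−1)] → w = 0.00
R3: negligible=0.57, heavy=0.57; OR[min(1, a+b)] → w = 1.00
R4: negligible=0.57, high=0.62; AND[max(0, a+b−1)] → w = 0.19
Rules with consequent 'fast': {R1, R4} → strengths 0.15, 0.19
Aggregate via t-conorm [min(1, a+b)]: 0.34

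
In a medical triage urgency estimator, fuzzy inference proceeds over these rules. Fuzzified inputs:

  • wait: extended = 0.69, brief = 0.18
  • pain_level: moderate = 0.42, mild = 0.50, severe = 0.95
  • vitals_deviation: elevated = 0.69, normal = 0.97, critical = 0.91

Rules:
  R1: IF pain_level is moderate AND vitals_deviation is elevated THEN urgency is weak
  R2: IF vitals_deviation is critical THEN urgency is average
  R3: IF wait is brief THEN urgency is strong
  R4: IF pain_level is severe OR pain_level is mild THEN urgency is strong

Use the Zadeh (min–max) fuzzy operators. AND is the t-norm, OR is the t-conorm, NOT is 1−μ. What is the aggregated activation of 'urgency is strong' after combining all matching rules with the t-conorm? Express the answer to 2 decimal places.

R1: moderate=0.42, elevated=0.69; AND[min(a, b)] → w = 0.42
R2: critical=0.91 → w = 0.91
R3: brief=0.18 → w = 0.18
R4: severe=0.95, mild=0.50; OR[max(a, b)] → w = 0.95
Rules with consequent 'strong': {R3, R4} → strengths 0.18, 0.95
Aggregate via t-conorm [max(a, b)]: 0.95

0.95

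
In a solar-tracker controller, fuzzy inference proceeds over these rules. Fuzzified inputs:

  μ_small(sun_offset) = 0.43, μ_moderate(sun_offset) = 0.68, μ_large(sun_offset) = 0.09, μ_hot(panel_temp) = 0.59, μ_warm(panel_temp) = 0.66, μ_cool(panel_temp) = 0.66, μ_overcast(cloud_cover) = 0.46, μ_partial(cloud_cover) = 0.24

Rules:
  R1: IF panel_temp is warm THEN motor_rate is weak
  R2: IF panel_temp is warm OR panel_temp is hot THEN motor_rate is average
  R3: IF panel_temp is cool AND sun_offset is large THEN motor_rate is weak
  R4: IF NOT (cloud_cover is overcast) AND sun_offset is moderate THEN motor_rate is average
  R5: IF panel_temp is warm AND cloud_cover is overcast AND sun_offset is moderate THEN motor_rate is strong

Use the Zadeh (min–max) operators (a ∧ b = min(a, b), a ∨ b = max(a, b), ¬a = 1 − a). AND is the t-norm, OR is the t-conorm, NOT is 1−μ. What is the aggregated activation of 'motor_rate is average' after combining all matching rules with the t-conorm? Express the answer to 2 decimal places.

R1: warm=0.66 → w = 0.66
R2: warm=0.66, hot=0.59; OR[max(a, b)] → w = 0.66
R3: cool=0.66, large=0.09; AND[min(a, b)] → w = 0.09
R4: ¬overcast=1−0.46=0.54, moderate=0.68; AND[min(a, b)] → w = 0.54
R5: warm=0.66, overcast=0.46, moderate=0.68; AND[min(a, b)] → w = 0.46
Rules with consequent 'average': {R2, R4} → strengths 0.66, 0.54
Aggregate via t-conorm [max(a, b)]: 0.66

0.66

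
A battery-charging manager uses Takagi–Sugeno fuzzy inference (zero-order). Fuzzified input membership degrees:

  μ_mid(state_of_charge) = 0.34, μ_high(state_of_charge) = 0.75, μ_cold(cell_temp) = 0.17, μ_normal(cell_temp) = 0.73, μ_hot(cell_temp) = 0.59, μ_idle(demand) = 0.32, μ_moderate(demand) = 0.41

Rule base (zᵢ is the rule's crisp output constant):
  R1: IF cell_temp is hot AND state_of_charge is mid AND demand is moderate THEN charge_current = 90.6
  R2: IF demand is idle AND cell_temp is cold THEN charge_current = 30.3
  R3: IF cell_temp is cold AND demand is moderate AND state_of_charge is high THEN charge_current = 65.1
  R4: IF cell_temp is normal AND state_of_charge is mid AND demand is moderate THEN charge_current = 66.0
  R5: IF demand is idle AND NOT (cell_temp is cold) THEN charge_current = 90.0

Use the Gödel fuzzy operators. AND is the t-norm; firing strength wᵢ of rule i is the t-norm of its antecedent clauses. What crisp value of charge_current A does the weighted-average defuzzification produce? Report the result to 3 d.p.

R1 (z=90.6): hot=0.59, mid=0.34, moderate=0.41; AND[min(a, b)] → w = 0.34
R2 (z=30.3): idle=0.32, cold=0.17; AND[min(a, b)] → w = 0.17
R3 (z=65.1): cold=0.17, moderate=0.41, high=0.75; AND[min(a, b)] → w = 0.17
R4 (z=66.0): normal=0.73, mid=0.34, moderate=0.41; AND[min(a, b)] → w = 0.34
R5 (z=90.0): idle=0.32, ¬cold=1−0.17=0.83; AND[min(a, b)] → w = 0.32
Weighted average = (0.34·90.6 + 0.17·30.3 + 0.17·65.1 + 0.34·66.0 + 0.32·90.0) / (0.34 + 0.17 + 0.17 + 0.34 + 0.32)
  = 98.2620 / 1.3400 = 73.330

73.330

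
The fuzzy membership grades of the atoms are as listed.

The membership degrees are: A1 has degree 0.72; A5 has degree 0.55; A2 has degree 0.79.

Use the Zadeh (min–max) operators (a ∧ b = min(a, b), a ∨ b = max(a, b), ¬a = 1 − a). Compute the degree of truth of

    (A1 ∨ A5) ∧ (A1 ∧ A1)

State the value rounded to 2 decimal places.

0.72

A1 ∨ A5 = max(a, b) on (0.72, 0.55) = 0.72
A1 ∧ A1 = min(a, b) on (0.72, 0.72) = 0.72
(A1 ∨ A5) ∧ (A1 ∧ A1) = min(a, b) on (0.72, 0.72) = 0.72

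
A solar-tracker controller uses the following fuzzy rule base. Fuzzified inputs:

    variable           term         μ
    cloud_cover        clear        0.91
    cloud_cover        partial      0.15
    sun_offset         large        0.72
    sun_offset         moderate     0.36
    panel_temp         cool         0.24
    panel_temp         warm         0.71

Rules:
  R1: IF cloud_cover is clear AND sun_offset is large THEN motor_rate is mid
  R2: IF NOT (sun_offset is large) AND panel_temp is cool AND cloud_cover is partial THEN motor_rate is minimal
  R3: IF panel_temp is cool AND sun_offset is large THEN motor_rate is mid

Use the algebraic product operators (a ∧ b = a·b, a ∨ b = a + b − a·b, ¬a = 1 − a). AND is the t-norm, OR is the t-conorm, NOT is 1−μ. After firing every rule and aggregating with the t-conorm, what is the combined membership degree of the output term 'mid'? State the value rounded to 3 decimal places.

0.715

R1: clear=0.91, large=0.72; AND[a·b] → w = 0.6552
R2: ¬large=1−0.72=0.28, cool=0.24, partial=0.15; AND[a·b] → w = 0.0101
R3: cool=0.24, large=0.72; AND[a·b] → w = 0.1728
Rules with consequent 'mid': {R1, R3} → strengths 0.6552, 0.1728
Aggregate via t-conorm [a + b − a·b]: 0.7148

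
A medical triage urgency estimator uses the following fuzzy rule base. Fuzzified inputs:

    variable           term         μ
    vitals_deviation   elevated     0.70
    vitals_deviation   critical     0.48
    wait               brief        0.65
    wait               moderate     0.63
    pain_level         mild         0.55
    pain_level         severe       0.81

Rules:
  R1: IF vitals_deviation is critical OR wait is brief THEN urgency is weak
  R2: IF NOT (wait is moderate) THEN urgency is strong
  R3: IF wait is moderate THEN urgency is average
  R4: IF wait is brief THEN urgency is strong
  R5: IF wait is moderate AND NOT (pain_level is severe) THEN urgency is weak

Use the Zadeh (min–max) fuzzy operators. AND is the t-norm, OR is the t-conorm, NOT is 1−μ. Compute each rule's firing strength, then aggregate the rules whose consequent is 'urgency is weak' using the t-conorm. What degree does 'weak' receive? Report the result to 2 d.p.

0.65

R1: critical=0.48, brief=0.65; OR[max(a, b)] → w = 0.65
R2: ¬moderate=1−0.63=0.37 → w = 0.37
R3: moderate=0.63 → w = 0.63
R4: brief=0.65 → w = 0.65
R5: moderate=0.63, ¬severe=1−0.81=0.19; AND[min(a, b)] → w = 0.19
Rules with consequent 'weak': {R1, R5} → strengths 0.65, 0.19
Aggregate via t-conorm [max(a, b)]: 0.65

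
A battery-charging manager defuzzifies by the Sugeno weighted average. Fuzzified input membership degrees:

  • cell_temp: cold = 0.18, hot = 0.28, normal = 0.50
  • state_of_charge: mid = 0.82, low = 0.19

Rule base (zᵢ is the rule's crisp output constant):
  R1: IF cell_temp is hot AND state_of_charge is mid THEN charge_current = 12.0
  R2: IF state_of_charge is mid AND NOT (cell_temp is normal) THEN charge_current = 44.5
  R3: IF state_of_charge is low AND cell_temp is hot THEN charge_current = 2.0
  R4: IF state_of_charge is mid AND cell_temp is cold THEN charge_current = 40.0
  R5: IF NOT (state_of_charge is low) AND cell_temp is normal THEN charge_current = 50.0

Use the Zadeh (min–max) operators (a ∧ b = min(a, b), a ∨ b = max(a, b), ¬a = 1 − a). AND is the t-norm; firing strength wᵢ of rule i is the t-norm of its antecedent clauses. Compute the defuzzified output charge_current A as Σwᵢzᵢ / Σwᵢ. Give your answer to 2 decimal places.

R1 (z=12.0): hot=0.28, mid=0.82; AND[min(a, b)] → w = 0.28
R2 (z=44.5): mid=0.82, ¬normal=1−0.50=0.50; AND[min(a, b)] → w = 0.50
R3 (z=2.0): low=0.19, hot=0.28; AND[min(a, b)] → w = 0.19
R4 (z=40.0): mid=0.82, cold=0.18; AND[min(a, b)] → w = 0.18
R5 (z=50.0): ¬low=1−0.19=0.81, normal=0.50; AND[min(a, b)] → w = 0.50
Weighted average = (0.28·12.0 + 0.50·44.5 + 0.19·2.0 + 0.18·40.0 + 0.50·50.0) / (0.28 + 0.50 + 0.19 + 0.18 + 0.50)
  = 58.1900 / 1.6500 = 35.27

35.27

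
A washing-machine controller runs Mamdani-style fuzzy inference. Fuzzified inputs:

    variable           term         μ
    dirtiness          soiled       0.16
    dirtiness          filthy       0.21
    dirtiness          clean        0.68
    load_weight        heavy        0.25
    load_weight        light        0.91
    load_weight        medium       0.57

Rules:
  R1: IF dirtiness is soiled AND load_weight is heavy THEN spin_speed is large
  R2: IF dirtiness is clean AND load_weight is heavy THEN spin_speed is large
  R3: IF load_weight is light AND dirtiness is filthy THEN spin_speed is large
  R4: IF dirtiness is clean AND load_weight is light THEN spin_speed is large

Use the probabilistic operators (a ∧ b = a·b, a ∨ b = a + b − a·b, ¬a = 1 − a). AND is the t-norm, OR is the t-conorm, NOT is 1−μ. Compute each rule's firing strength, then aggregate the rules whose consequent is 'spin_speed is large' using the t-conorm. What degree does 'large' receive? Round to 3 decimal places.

0.754

R1: soiled=0.16, heavy=0.25; AND[a·b] → w = 0.0400
R2: clean=0.68, heavy=0.25; AND[a·b] → w = 0.1700
R3: light=0.91, filthy=0.21; AND[a·b] → w = 0.1911
R4: clean=0.68, light=0.91; AND[a·b] → w = 0.6188
Rules with consequent 'large': {R1, R2, R3, R4} → strengths 0.0400, 0.1700, 0.1911, 0.6188
Aggregate via t-conorm [a + b − a·b]: 0.7543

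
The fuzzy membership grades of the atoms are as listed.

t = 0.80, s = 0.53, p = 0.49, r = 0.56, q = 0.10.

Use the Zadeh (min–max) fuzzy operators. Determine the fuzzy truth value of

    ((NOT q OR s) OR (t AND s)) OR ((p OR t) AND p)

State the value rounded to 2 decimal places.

NOT q = 1 − 0.10 = 0.90
NOT q OR s = max(a, b) on (0.90, 0.53) = 0.90
t AND s = min(a, b) on (0.80, 0.53) = 0.53
(NOT q OR s) OR (t AND s) = max(a, b) on (0.90, 0.53) = 0.90
p OR t = max(a, b) on (0.49, 0.80) = 0.80
(p OR t) AND p = min(a, b) on (0.80, 0.49) = 0.49
((NOT q OR s) OR (t AND s)) OR ((p OR t) AND p) = max(a, b) on (0.90, 0.49) = 0.90

0.90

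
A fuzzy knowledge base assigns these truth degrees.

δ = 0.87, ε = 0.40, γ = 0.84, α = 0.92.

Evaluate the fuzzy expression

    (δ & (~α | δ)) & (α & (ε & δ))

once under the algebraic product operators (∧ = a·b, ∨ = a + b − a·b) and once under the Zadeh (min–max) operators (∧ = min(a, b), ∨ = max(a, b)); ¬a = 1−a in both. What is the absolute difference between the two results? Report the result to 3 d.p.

0.155

Under algebraic product:
  ~α = 1 − 0.9200 = 0.0800
  ~α | δ = a + b − a·b on (0.0800, 0.8700) = 0.8804
  δ & (~α | δ) = a·b on (0.8700, 0.8804) = 0.7659
  ε & δ = a·b on (0.4000, 0.8700) = 0.3480
  α & (ε & δ) = a·b on (0.9200, 0.3480) = 0.3202
  (δ & (~α | δ)) & (α & (ε & δ)) = a·b on (0.7659, 0.3202) = 0.2452
  → value = 0.2452
Under Zadeh (min–max):
  ~α = 1 − 0.92 = 0.08
  ~α | δ = max(a, b) on (0.08, 0.87) = 0.87
  δ & (~α | δ) = min(a, b) on (0.87, 0.87) = 0.87
  ε & δ = min(a, b) on (0.40, 0.87) = 0.40
  α & (ε & δ) = min(a, b) on (0.92, 0.40) = 0.40
  (δ & (~α | δ)) & (α & (ε & δ)) = min(a, b) on (0.87, 0.40) = 0.40
  → value = 0.4000
|0.2452 − 0.4000| = 0.155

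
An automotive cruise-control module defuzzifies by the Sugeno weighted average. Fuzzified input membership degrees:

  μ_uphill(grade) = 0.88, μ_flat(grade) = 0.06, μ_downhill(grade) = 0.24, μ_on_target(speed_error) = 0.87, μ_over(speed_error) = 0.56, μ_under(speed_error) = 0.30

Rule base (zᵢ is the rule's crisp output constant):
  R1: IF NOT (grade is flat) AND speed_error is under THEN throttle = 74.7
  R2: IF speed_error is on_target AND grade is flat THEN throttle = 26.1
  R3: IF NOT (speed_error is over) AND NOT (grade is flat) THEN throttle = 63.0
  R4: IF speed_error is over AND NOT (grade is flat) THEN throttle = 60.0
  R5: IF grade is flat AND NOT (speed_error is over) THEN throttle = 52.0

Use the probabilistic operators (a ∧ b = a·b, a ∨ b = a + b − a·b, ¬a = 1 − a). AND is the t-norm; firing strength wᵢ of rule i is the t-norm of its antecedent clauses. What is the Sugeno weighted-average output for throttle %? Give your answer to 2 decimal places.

62.62

R1 (z=74.7): ¬flat=1−0.06=0.94, under=0.30; AND[a·b] → w = 0.2820
R2 (z=26.1): on_target=0.87, flat=0.06; AND[a·b] → w = 0.0522
R3 (z=63.0): ¬over=1−0.56=0.44, ¬flat=1−0.06=0.94; AND[a·b] → w = 0.4136
R4 (z=60.0): over=0.56, ¬flat=1−0.06=0.94; AND[a·b] → w = 0.5264
R5 (z=52.0): flat=0.06, ¬over=1−0.56=0.44; AND[a·b] → w = 0.0264
Weighted average = (0.2820·74.7 + 0.0522·26.1 + 0.4136·63.0 + 0.5264·60.0 + 0.0264·52.0) / (0.2820 + 0.0522 + 0.4136 + 0.5264 + 0.0264)
  = 81.4414 / 1.3006 = 62.62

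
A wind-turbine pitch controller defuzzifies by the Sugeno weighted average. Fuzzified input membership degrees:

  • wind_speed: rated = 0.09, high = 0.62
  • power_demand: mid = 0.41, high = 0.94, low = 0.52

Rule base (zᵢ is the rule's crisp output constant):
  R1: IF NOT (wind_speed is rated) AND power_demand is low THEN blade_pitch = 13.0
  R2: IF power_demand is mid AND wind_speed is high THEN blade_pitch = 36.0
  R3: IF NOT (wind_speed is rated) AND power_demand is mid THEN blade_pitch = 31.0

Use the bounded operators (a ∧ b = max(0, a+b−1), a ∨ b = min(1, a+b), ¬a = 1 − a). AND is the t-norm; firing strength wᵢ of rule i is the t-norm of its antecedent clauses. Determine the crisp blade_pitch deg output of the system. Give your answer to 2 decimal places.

21.27

R1 (z=13.0): ¬rated=1−0.09=0.91, low=0.52; AND[max(0, a+b−1)] → w = 0.43
R2 (z=36.0): mid=0.41, high=0.62; AND[max(0, a+b−1)] → w = 0.03
R3 (z=31.0): ¬rated=1−0.09=0.91, mid=0.41; AND[max(0, a+b−1)] → w = 0.32
Weighted average = (0.43·13.0 + 0.03·36.0 + 0.32·31.0) / (0.43 + 0.03 + 0.32)
  = 16.5900 / 0.7800 = 21.27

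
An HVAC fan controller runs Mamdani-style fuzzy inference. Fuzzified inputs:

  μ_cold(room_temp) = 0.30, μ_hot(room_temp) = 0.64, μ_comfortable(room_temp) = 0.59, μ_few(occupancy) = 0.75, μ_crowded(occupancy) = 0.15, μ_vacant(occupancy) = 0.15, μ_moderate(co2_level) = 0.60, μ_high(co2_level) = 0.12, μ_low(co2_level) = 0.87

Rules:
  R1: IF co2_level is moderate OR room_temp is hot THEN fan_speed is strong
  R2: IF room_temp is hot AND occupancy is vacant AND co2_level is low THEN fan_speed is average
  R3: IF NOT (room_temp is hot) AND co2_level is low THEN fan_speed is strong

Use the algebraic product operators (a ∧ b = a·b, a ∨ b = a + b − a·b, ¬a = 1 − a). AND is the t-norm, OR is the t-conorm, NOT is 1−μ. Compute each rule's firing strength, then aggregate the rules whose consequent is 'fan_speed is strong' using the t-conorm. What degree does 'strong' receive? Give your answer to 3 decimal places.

0.901

R1: moderate=0.60, hot=0.64; OR[a + b − a·b] → w = 0.8560
R2: hot=0.64, vacant=0.15, low=0.87; AND[a·b] → w = 0.0835
R3: ¬hot=1−0.64=0.36, low=0.87; AND[a·b] → w = 0.3132
Rules with consequent 'strong': {R1, R3} → strengths 0.8560, 0.3132
Aggregate via t-conorm [a + b − a·b]: 0.9011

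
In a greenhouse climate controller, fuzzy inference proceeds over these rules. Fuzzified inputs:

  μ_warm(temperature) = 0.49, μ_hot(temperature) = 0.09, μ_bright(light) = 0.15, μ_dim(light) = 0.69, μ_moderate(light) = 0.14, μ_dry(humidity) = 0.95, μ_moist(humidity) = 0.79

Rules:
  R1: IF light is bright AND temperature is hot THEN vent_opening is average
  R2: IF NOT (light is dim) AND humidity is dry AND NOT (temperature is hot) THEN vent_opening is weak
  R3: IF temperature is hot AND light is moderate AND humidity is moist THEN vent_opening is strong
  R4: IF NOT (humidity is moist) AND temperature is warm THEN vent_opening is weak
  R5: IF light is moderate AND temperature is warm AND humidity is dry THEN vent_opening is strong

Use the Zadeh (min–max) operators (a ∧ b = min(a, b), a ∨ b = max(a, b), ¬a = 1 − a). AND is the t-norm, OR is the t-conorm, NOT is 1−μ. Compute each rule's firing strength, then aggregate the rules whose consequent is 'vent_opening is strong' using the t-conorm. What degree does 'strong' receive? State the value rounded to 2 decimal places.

0.14

R1: bright=0.15, hot=0.09; AND[min(a, b)] → w = 0.09
R2: ¬dim=1−0.69=0.31, dry=0.95, ¬hot=1−0.09=0.91; AND[min(a, b)] → w = 0.31
R3: hot=0.09, moderate=0.14, moist=0.79; AND[min(a, b)] → w = 0.09
R4: ¬moist=1−0.79=0.21, warm=0.49; AND[min(a, b)] → w = 0.21
R5: moderate=0.14, warm=0.49, dry=0.95; AND[min(a, b)] → w = 0.14
Rules with consequent 'strong': {R3, R5} → strengths 0.09, 0.14
Aggregate via t-conorm [max(a, b)]: 0.14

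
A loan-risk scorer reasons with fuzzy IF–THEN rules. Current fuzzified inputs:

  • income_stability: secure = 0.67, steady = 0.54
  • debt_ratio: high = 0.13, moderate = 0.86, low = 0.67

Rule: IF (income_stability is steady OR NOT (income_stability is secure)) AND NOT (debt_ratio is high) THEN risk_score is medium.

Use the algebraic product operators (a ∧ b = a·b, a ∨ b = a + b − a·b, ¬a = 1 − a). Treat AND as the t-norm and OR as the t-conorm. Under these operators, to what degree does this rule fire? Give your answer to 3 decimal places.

0.602

firing strength: (steady=0.54 OR ¬secure=1−0.67=0.33) = 0.6918; AND[a·b] with ¬high=1−0.13=0.87 → w = 0.6019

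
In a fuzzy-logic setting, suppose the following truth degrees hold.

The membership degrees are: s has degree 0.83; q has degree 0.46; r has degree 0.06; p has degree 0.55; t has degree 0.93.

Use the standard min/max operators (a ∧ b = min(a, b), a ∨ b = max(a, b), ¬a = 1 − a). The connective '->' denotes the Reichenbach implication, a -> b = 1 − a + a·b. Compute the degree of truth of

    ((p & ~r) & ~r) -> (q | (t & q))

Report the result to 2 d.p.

~r = 1 − 0.06 = 0.94
p & ~r = min(a, b) on (0.55, 0.94) = 0.55
~r = 1 − 0.06 = 0.94
(p & ~r) & ~r = min(a, b) on (0.55, 0.94) = 0.55
t & q = min(a, b) on (0.93, 0.46) = 0.46
q | (t & q) = max(a, b) on (0.46, 0.46) = 0.46
((p & ~r) & ~r) -> (q | (t & q))  [Reichenbach: 1 − a + a·b] with a=0.55, b=0.46 → 0.70

0.70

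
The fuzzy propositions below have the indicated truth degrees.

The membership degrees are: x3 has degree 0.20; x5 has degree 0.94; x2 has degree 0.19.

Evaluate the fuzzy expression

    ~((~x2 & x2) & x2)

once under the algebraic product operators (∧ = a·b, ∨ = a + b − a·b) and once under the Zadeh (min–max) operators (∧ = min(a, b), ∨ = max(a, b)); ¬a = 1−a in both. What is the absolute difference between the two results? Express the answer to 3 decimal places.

0.161

Under algebraic product:
  ~x2 = 1 − 0.1900 = 0.8100
  ~x2 & x2 = a·b on (0.8100, 0.1900) = 0.1539
  (~x2 & x2) & x2 = a·b on (0.1539, 0.1900) = 0.0292
  ~((~x2 & x2) & x2) = 1 − 0.0292 = 0.9708
  → value = 0.9708
Under Zadeh (min–max):
  ~x2 = 1 − 0.19 = 0.81
  ~x2 & x2 = min(a, b) on (0.81, 0.19) = 0.19
  (~x2 & x2) & x2 = min(a, b) on (0.19, 0.19) = 0.19
  ~((~x2 & x2) & x2) = 1 − 0.19 = 0.81
  → value = 0.8100
|0.9708 − 0.8100| = 0.161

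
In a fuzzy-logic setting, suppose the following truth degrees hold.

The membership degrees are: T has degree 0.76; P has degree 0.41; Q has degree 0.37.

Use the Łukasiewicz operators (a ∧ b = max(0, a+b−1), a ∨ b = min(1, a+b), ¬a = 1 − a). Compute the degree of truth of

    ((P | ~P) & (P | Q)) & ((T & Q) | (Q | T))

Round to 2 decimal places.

0.78

~P = 1 − 0.41 = 0.59
P | ~P = min(1, a+b) on (0.41, 0.59) = 1.00
P | Q = min(1, a+b) on (0.41, 0.37) = 0.78
(P | ~P) & (P | Q) = max(0, a+b−1) on (1.00, 0.78) = 0.78
T & Q = max(0, a+b−1) on (0.76, 0.37) = 0.13
Q | T = min(1, a+b) on (0.37, 0.76) = 1.00
(T & Q) | (Q | T) = min(1, a+b) on (0.13, 1.00) = 1.00
((P | ~P) & (P | Q)) & ((T & Q) | (Q | T)) = max(0, a+b−1) on (0.78, 1.00) = 0.78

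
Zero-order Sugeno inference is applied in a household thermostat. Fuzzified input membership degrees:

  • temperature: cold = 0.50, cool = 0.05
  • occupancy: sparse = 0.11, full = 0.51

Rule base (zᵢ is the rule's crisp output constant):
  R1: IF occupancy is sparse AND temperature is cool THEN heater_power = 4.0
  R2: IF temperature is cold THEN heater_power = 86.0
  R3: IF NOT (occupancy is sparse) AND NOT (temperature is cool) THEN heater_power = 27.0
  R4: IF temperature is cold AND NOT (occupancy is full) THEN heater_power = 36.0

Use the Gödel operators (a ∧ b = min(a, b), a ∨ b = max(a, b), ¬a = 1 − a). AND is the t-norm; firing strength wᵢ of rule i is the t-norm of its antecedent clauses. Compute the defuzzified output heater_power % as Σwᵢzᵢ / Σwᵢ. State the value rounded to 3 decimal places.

43.974

R1 (z=4.0): sparse=0.11, cool=0.05; AND[min(a, b)] → w = 0.05
R2 (z=86.0): cold=0.50 → w = 0.50
R3 (z=27.0): ¬sparse=1−0.11=0.89, ¬cool=1−0.05=0.95; AND[min(a, b)] → w = 0.89
R4 (z=36.0): cold=0.50, ¬full=1−0.51=0.49; AND[min(a, b)] → w = 0.49
Weighted average = (0.05·4.0 + 0.50·86.0 + 0.89·27.0 + 0.49·36.0) / (0.05 + 0.50 + 0.89 + 0.49)
  = 84.8700 / 1.9300 = 43.974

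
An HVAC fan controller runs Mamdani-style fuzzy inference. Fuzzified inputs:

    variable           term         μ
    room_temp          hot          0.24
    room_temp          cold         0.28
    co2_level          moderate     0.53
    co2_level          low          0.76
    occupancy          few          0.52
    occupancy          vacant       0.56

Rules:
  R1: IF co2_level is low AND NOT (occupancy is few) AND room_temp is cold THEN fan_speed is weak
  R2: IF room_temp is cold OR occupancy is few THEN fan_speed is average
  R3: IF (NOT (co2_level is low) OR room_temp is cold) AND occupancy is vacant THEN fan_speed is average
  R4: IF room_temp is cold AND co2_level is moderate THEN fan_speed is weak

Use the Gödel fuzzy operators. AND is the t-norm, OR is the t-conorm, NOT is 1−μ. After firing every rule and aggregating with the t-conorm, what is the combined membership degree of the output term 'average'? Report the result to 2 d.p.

0.52

R1: low=0.76, ¬few=1−0.52=0.48, cold=0.28; AND[min(a, b)] → w = 0.28
R2: cold=0.28, few=0.52; OR[max(a, b)] → w = 0.52
R3: (¬low=1−0.76=0.24 OR cold=0.28) = 0.28; AND[min(a, b)] with vacant=0.56 → w = 0.28
R4: cold=0.28, moderate=0.53; AND[min(a, b)] → w = 0.28
Rules with consequent 'average': {R2, R3} → strengths 0.52, 0.28
Aggregate via t-conorm [max(a, b)]: 0.52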